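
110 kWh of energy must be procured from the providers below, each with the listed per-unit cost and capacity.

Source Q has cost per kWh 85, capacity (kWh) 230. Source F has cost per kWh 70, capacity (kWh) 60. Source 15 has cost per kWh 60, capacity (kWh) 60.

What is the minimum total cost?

7100

Cheapest first:
Source 15 at 60: take all 60 kWh ; 50 still needed.
Take 50 from Source F at 70 to finish.
Source Q: unused.
Cost = 60×60 + 50×70 = 7100.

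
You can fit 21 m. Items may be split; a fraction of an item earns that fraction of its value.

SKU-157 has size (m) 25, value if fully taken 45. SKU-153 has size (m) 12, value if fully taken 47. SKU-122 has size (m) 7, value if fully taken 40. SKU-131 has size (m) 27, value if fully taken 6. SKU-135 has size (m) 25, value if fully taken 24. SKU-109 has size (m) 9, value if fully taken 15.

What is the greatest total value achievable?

90.6

Sort by value density: SKU-122 40/7≈5.71, SKU-153 47/12≈3.92, SKU-157 45/25≈1.8, SKU-109 15/9≈1.67, SKU-135 24/25≈0.96, SKU-131 6/27≈0.222.
All 7 m of SKU-122 fit (value 40) ; 14 remain.
SKU-153: take in full, 12 m for value 47 ; 2 left.
Only 2 m remain; take 2/25 of SKU-157 for value 45×2/25 = 3.6.
Total value = 90.6.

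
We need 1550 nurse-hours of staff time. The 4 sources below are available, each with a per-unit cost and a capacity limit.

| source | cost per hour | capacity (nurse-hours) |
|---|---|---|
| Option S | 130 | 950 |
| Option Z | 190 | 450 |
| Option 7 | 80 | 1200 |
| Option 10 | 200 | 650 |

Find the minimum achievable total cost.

141500

Cheapest first:
Take 1200 from Option 7 at 80 → need 350 more.
Option S at 130: take 350 of its 950 → requirement met.
Option Z, Option 10: unused.
Cost = 1200×80 + 350×130 = 141500.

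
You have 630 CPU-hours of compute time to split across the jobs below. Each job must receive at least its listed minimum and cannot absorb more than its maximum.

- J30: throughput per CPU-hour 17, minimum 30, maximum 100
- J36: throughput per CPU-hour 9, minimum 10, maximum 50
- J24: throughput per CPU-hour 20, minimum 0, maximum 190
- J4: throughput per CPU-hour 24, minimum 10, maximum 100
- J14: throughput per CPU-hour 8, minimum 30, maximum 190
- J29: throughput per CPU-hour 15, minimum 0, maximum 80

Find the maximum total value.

10430

Meeting every minimum uses 30+10+0+10+30+0 = 80 CPU-hours, leaving 550.
Highest throughput per CPU-hour first: J4 24 > J24 20 > J30 17 > J29 15 > J36 9 > J14 8.
Give J4 90 more to hit its cap of 100 — 460 left.
J24 takes 190 more to reach its cap of 190 — 270 left.
J30: +70 to 100 (cap) — 200 left.
J29: +80 to 80 (cap) — 120 left.
J36: +40 to 50 (cap) — 80 left.
J14 has room for 160 more but only 80 remain, so it gets 110.
Total = 17×100 + 9×50 + 20×190 + 24×100 + 8×110 + 15×80 = 10430.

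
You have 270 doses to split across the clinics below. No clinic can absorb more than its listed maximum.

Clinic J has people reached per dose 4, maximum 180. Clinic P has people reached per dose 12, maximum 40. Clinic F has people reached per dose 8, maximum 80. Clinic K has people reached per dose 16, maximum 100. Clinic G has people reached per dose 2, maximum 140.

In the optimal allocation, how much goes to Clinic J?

Highest people reached per dose first: Clinic K 16 > Clinic P 12 > Clinic F 8 > Clinic J 4 > Clinic G 2.
Give Clinic K 100 to hit its cap of 100 ; 170 left.
Give Clinic P 40 to hit its cap of 40 ; 130 left.
Clinic F takes 80 to reach its cap of 80 ; 50 left.
Clinic J: +50 (room for 180) → 50. Pool exhausted.

50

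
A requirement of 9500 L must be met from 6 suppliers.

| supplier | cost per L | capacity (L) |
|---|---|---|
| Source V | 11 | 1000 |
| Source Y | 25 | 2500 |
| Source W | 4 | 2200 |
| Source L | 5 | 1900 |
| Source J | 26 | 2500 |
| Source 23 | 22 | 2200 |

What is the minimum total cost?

132700

Cheapest first:
Source W at 4: take all 2200 L — 7300 still needed.
Take 1900 from Source L at 5 — need 5400 more.
Source V (11): use full 1000 — 4400 L to go.
Source 23 at 22: take all 2200 L — 2200 still needed.
Source Y at 25: take 2200 of its 2500 — requirement met.
Source J: unused.
Cost = 2200×4 + 1900×5 + 1000×11 + 2200×22 + 2200×25 = 132700.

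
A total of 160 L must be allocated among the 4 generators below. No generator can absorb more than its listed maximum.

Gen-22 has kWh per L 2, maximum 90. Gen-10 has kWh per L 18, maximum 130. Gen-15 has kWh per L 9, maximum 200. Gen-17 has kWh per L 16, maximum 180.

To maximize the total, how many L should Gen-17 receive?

30

Order the generators by kWh per L: Gen-10 18 > Gen-17 16 > Gen-15 9 > Gen-22 2.
Give Gen-10 130 to hit its cap of 130 → 30 left.
Gen-17 has room for 180 but only 30 remain, so it gets 30.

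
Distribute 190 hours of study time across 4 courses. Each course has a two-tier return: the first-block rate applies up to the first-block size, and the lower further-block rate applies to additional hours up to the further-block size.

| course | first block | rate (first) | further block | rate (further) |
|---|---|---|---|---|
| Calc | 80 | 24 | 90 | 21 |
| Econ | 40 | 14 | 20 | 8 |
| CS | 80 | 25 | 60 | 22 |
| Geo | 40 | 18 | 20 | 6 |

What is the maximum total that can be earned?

Treat each block as its own option and order by rate: CS/T1 25 > Calc/T1 24 > CS/T2 22 > Calc/T2 21 > Geo/T1 18 > Econ/T1 14 > Econ/T2 8 > Geo/T2 6.
Fill CS T1 block (80 at 25) → 110 left.
Calc T1 at 24: fill all 80 → 30 left.
CS/T2: +30 of 60 at 22; pool empty.
Total = 25×80 + 24×80 + 22×30 = 4580.

4580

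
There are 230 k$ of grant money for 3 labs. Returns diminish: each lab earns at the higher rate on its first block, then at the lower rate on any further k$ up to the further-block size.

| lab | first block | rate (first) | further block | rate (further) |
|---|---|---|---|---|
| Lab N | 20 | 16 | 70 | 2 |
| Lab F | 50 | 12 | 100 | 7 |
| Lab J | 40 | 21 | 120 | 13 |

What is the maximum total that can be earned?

3320

Order all 6 blocks by rate: Lab J/tier1 21 > Lab N/tier1 16 > Lab J/tier2 13 > Lab F/tier1 12 > Lab F/tier2 7 > Lab N/tier2 2.
Lab J tier1 at 21: fill all 40 — 190 left.
Fill Lab N tier1 block (20 at 16) — 170 left.
Lab J/tier2 (13): +120 — 50 left.
Lab F/tier1 (12): +50 — 0 left.
Total = 21×40 + 16×20 + 13×120 + 12×50 = 3320.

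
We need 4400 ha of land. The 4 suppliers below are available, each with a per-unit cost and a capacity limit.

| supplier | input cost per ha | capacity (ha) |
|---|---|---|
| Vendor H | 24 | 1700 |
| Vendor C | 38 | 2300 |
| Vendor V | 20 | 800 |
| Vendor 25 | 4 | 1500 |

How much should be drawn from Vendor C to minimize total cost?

Fill from the cheapest supplier first.
Vendor 25 at 4: take all 1500 ha → 2900 still needed.
Vendor V at 20: take all 800 ha → 2100 still needed.
Vendor H (24): use full 1700 → 400 ha to go.
Take 400 from Vendor C at 38 to finish.

400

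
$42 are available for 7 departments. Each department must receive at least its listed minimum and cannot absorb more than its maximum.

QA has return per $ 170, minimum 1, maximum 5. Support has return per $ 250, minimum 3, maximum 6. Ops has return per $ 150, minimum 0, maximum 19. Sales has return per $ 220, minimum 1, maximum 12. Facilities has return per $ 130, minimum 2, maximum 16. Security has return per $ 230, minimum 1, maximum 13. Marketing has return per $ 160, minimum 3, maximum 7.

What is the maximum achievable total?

8880

Meeting every minimum uses 1+3+0+1+2+1+3 = 11 $, leaving 31.
Highest return per $ first: Support 250 > Security 230 > Sales 220 > QA 170 > Marketing 160 > Ops 150 > Facilities 130.
Support: +3 to 6 (cap) → 28 left.
Give Security 12 more to hit its cap of 13 → 16 left.
Give Sales 11 more to hit its cap of 12 → 5 left.
Give QA 4 more to hit its cap of 5 → 1 left.
Marketing: +1 (room for 4) → 4. Pool exhausted.
Total = 170×5 + 250×6 + 220×12 + 130×2 + 230×13 + 160×4 = 8880.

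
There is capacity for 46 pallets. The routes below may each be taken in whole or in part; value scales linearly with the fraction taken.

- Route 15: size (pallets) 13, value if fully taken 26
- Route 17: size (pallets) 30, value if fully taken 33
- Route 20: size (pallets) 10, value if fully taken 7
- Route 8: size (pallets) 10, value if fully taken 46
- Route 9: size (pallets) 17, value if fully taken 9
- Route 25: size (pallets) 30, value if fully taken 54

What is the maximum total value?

Rank by value-to-size ratio: Route 8 46/10≈4.6, Route 15 26/13≈2, Route 25 54/30≈1.8, Route 17 33/30≈1.1, Route 20 7/10≈0.7, Route 9 9/17≈0.529.
All 10 pallets of Route 8 fit (value 46) → 36 remain.
Route 15: take in full, 13 pallets for value 26 → 23 left.
23 pallets left: a 23/30 share of Route 25 gives 54×23/30 = 41.4.
Total value = 113.4.

113.4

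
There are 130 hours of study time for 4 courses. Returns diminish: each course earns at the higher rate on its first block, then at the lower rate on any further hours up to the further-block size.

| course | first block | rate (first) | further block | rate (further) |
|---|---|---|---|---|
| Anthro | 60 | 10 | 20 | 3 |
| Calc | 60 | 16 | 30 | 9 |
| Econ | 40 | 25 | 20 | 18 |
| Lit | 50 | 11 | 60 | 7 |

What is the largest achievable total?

Treat each block as its own option and order by rate: Econ/T1 25 > Econ/T2 18 > Calc/T1 16 > Lit/T1 11 > Anthro/T1 10 > Calc/T2 9 > Lit/T2 7 > Anthro/T2 3.
Fill Econ T1 block (40 at 25) → 90 left.
Econ T2 at 18: fill all 20 → 70 left.
Fill Calc T1 block (60 at 16) → 10 left.
10 remain; put them into Lit T1 at 11.
Total = 25×40 + 18×20 + 16×60 + 11×10 = 2430.

2430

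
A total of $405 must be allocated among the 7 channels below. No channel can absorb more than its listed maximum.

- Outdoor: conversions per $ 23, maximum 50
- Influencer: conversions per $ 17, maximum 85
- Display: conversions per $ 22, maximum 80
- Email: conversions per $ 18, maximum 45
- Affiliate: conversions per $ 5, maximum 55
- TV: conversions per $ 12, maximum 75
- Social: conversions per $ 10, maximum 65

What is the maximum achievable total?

Highest conversions per $ first: Outdoor 23 > Display 22 > Email 18 > Influencer 17 > TV 12 > Social 10 > Affiliate 5.
Outdoor: +50 to 50 (cap) → 355 left.
Display: +80 to 80 (cap) → 275 left.
Give Email 45 to hit its cap of 45 → 230 left.
Influencer: +85 to 85 (cap) → 145 left.
TV: +75 to 75 (cap) → 70 left.
Social takes 65 to reach its cap of 65 → 5 left.
Only 5 left; Affiliate takes them to reach 5.
Total = 23×50 + 17×85 + 22×80 + 18×45 + 5×5 + 12×75 + 10×65 = 6740.

6740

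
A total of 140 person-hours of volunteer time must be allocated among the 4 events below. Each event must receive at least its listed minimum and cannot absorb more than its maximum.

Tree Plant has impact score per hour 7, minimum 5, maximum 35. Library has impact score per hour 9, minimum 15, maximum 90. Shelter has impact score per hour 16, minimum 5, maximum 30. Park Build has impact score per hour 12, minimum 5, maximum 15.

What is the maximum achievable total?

Meeting every minimum uses 5+15+5+5 = 30 person-hours, leaving 110.
Order the events by impact score per hour: Shelter 16 > Park Build 12 > Library 9 > Tree Plant 7.
Shelter takes 25 more to reach its cap of 30 → 85 left.
Park Build takes 10 more to reach its cap of 15 → 75 left.
Give Library 75 more to hit its cap of 90 → 0 left.
Total = 7×5 + 9×90 + 16×30 + 12×15 = 1505.

1505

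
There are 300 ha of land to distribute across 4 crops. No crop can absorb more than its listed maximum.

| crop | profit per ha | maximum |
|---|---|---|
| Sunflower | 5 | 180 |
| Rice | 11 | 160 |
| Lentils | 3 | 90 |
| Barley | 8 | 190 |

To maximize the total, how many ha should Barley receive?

Order the crops by profit per ha: Rice 11 > Barley 8 > Sunflower 5 > Lentils 3.
Rice takes 160 to reach its cap of 160 — 140 left.
Barley has room for 190 but only 140 remain, so it gets 140.

140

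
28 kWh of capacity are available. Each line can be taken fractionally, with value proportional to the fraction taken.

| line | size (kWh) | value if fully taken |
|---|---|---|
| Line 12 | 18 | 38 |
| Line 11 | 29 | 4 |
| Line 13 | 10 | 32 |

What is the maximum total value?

70

Rank by value-to-size ratio: Line 13 32/10≈3.2, Line 12 38/18≈2.11, Line 11 4/29≈0.138.
Line 13: take in full, 10 kWh for value 32 ; 18 left.
Line 12: take in full, 18 kWh for value 38 ; 0 left.
Total value = 70.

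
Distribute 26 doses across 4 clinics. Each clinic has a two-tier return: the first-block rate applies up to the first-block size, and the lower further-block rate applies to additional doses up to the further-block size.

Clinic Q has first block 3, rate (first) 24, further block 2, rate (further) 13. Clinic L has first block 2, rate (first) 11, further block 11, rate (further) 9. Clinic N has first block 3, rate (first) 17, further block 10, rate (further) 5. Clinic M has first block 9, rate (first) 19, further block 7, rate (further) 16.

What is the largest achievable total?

Order all 8 blocks by rate: Clinic Q/tier1 24 > Clinic M/tier1 19 > Clinic N/tier1 17 > Clinic M/tier2 16 > Clinic Q/tier2 13 > Clinic L/tier1 11 > Clinic L/tier2 9 > Clinic N/tier2 5.
Clinic Q tier1 at 24: fill all 3 — 23 left.
Clinic M tier1 at 19: fill all 9 — 14 left.
Clinic N/tier1 (17): +3 — 11 left.
Fill Clinic M tier2 block (7 at 16) — 4 left.
Clinic Q tier2 at 13: fill all 2 — 2 left.
Clinic L tier1 at 11: fill all 2 — 0 left.
Total = 24×3 + 19×9 + 17×3 + 16×7 + 13×2 + 11×2 = 454.

454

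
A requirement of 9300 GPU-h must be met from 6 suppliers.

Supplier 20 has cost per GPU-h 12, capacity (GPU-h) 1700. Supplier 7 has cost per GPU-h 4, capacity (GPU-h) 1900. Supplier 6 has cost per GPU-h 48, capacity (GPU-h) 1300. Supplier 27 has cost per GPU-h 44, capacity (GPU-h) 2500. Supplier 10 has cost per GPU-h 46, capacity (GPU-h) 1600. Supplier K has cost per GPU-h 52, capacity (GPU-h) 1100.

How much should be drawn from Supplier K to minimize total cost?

300

Use suppliers in increasing cost order.
Supplier 7 at 4: take all 1900 GPU-h ; 7400 still needed.
Take 1700 from Supplier 20 at 12 ; need 5700 more.
Supplier 27 (44): use full 2500 ; 3200 GPU-h to go.
Supplier 10 at 46: take all 1600 GPU-h ; 1600 still needed.
Take 1300 from Supplier 6 at 48 ; need 300 more.
Supplier K (52): take the remaining 300 ; done.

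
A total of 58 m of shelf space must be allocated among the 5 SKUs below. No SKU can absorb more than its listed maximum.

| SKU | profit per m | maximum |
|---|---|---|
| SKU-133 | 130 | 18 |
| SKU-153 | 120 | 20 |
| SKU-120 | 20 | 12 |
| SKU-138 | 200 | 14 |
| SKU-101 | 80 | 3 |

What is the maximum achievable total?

7840

Highest profit per m first: SKU-138 200 > SKU-133 130 > SKU-153 120 > SKU-101 80 > SKU-120 20.
Give SKU-138 14 to hit its cap of 14 → 44 left.
SKU-133 takes 18 to reach its cap of 18 → 26 left.
SKU-153 takes 20 to reach its cap of 20 → 6 left.
SKU-101: +3 to 3 (cap) → 3 left.
SKU-120 has room for 12 but only 3 remain, so it gets 3.
Total = 130×18 + 120×20 + 20×3 + 200×14 + 80×3 = 7840.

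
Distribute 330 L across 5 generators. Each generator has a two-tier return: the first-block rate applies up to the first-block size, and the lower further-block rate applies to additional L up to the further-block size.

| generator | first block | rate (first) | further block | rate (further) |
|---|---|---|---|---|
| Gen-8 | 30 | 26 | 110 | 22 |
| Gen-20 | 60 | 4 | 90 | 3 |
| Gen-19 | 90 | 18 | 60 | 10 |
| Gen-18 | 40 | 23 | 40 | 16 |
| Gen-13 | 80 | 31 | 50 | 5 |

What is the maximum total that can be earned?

Treat each block as its own option and order by rate: Gen-13/T1 31 > Gen-8/T1 26 > Gen-18/T1 23 > Gen-8/T2 22 > Gen-19/T1 18 > Gen-18/T2 16 > Gen-19/T2 10 > Gen-13/T2 5 > Gen-20/T1 4 > Gen-20/T2 3.
Gen-13 T1 at 31: fill all 80 ; 250 left.
Gen-8/T1 (26): +30 ; 220 left.
Fill Gen-18 T1 block (40 at 23) ; 180 left.
Gen-8/T2 (22): +110 ; 70 left.
Gen-19/T1: +70 of 90 at 18; pool empty.
Total = 31×80 + 26×30 + 23×40 + 22×110 + 18×70 = 7860.

7860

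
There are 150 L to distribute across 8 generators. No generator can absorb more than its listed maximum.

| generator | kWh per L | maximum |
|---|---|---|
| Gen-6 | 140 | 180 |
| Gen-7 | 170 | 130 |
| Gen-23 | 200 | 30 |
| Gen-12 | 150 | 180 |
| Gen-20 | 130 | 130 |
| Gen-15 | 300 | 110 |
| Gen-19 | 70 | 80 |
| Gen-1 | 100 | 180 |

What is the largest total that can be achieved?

40700

Order the generators by kWh per L: Gen-15 300 > Gen-23 200 > Gen-7 170 > Gen-12 150 > Gen-6 140 > Gen-20 130 > Gen-1 100 > Gen-19 70.
Gen-15: +110 to 110 (cap) — 40 left.
Gen-23 takes 30 to reach its cap of 30 — 10 left.
Only 10 left; Gen-7 takes them to reach 10.
Total = 170×10 + 200×30 + 300×110 = 40700.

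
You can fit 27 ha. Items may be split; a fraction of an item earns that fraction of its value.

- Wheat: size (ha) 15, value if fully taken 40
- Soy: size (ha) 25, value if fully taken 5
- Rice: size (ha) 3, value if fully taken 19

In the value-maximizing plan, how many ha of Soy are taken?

Rank by value-to-size ratio: Rice 19/3≈6.33, Wheat 40/15≈2.67, Soy 5/25≈0.2.
Rice: take in full, 3 ha for value 19 — 24 left.
All 15 ha of Wheat fit (value 40) — 9 remain.
Fill the last 9 ha with part of Soy: 9/25 of it earns 1.8.

9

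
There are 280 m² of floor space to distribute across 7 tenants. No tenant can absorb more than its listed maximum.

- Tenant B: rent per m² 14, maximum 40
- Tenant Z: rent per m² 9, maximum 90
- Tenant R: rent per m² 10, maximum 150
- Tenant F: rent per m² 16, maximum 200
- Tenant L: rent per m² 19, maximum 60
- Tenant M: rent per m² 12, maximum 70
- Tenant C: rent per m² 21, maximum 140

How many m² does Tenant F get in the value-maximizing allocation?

80

Order the tenants by rent per m²: Tenant C 21 > Tenant L 19 > Tenant F 16 > Tenant B 14 > Tenant M 12 > Tenant R 10 > Tenant Z 9.
Give Tenant C 140 to hit its cap of 140 — 140 left.
Give Tenant L 60 to hit its cap of 60 — 80 left.
Tenant F has room for 200 but only 80 remain, so it gets 80.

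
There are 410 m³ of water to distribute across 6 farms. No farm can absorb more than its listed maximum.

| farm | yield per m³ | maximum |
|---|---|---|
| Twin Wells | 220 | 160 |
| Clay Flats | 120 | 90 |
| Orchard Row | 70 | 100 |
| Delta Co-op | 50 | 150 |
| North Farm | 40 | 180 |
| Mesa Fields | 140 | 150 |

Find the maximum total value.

Rank by yield per m³: Twin Wells 220 > Mesa Fields 140 > Clay Flats 120 > Orchard Row 70 > Delta Co-op 50 > North Farm 40.
Twin Wells: +160 to 160 (cap) → 250 left.
Give Mesa Fields 150 to hit its cap of 150 → 100 left.
Give Clay Flats 90 to hit its cap of 90 → 10 left.
Orchard Row has room for 100 but only 10 remain, so it gets 10.
Total = 220×160 + 120×90 + 70×10 + 140×150 = 67700.

67700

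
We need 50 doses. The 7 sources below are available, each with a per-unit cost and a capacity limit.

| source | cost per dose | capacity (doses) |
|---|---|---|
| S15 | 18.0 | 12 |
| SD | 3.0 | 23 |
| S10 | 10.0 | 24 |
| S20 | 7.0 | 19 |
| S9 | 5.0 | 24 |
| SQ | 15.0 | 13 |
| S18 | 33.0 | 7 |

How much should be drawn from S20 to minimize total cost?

3

Cheapest first:
Take 23 from SD at 3.0 — need 27 more.
Take 24 from S9 at 5.0 — need 3 more.
S20 at 7.0: take 3 of its 19 — requirement met.
S10, SQ, S15, S18: unused.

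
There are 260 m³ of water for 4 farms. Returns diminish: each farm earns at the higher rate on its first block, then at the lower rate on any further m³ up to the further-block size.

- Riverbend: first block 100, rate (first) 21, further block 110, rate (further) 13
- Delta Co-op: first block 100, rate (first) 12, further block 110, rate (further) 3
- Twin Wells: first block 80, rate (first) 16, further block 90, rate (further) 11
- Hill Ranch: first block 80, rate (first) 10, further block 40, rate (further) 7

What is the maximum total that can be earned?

4420

Order all 8 blocks by rate: Riverbend/tier1 21 > Twin Wells/tier1 16 > Riverbend/tier2 13 > Delta Co-op/tier1 12 > Twin Wells/tier2 11 > Hill Ranch/tier1 10 > Hill Ranch/tier2 7 > Delta Co-op/tier2 3.
Riverbend/tier1 (21): +100 ; 160 left.
Twin Wells tier1 at 16: fill all 80 ; 80 left.
80 remain; put them into Riverbend tier2 at 13.
Total = 21×100 + 16×80 + 13×80 = 4420.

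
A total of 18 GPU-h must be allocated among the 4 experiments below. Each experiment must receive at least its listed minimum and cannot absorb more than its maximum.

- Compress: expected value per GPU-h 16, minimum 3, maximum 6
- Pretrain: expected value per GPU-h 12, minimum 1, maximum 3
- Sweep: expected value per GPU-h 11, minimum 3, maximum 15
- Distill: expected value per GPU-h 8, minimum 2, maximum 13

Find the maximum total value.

225

Meeting every minimum uses 3+1+3+2 = 9 GPU-h, leaving 9.
Order the experiments by expected value per GPU-h: Compress 16 > Pretrain 12 > Sweep 11 > Distill 8.
Compress takes 3 more to reach its cap of 6 → 6 left.
Pretrain: +2 to 3 (cap) → 4 left.
Only 4 left; Sweep takes them to reach 7.
Total = 16×6 + 12×3 + 11×7 + 8×2 = 225.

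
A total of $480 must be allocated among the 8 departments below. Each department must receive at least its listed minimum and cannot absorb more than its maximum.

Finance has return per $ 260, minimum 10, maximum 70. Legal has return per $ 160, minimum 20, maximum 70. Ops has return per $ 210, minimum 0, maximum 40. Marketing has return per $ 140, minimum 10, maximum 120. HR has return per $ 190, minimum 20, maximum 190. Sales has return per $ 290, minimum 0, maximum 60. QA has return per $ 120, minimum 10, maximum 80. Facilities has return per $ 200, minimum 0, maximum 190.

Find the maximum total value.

103000

Meeting every minimum uses 10+20+0+10+20+0+10+0 = 70 $, leaving 410.
Highest return per $ first: Sales 290 > Finance 260 > Ops 210 > Facilities 200 > HR 190 > Legal 160 > Marketing 140 > QA 120.
Sales takes 60 more to reach its cap of 60 → 350 left.
Finance takes 60 more to reach its cap of 70 → 290 left.
Ops takes 40 more to reach its cap of 40 → 250 left.
Give Facilities 190 more to hit its cap of 190 → 60 left.
HR: +60 (room for 170) → 80. Pool exhausted.
Total = 260×70 + 160×20 + 210×40 + 140×10 + 190×80 + 290×60 + 120×10 + 200×190 = 103000.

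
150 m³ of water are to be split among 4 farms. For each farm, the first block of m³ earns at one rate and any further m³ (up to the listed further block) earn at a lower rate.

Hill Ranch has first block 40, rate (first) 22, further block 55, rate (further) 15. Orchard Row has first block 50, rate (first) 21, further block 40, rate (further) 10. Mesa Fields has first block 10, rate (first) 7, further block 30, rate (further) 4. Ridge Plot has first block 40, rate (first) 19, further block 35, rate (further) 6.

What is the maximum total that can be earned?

Rank every tier by rate: Hill Ranch/tier1 22 > Orchard Row/tier1 21 > Ridge Plot/tier1 19 > Hill Ranch/tier2 15 > Orchard Row/tier2 10 > Mesa Fields/tier1 7 > Ridge Plot/tier2 6 > Mesa Fields/tier2 4.
Hill Ranch/tier1 (22): +40 → 110 left.
Fill Orchard Row tier1 block (50 at 21) → 60 left.
Ridge Plot/tier1 (19): +40 → 20 left.
20 remain; put them into Hill Ranch tier2 at 15.
Total = 22×40 + 21×50 + 19×40 + 15×20 = 2990.

2990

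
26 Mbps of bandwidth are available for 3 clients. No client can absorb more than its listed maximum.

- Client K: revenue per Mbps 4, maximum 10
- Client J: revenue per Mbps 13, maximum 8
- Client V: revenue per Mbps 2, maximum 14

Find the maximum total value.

Rank by revenue per Mbps: Client J 13 > Client K 4 > Client V 2.
Client J takes 8 to reach its cap of 8 ; 18 left.
Client K: +10 to 10 (cap) ; 8 left.
Client V has room for 14 but only 8 remain, so it gets 8.
Total = 4×10 + 13×8 + 2×8 = 160.

160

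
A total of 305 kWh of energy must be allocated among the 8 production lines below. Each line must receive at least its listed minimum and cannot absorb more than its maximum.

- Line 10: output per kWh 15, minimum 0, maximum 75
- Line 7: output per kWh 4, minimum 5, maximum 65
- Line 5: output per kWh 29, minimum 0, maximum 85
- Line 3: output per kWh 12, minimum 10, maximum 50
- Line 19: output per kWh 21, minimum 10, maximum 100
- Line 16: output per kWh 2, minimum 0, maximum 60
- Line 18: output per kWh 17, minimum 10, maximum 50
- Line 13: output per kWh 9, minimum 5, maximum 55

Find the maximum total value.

6350

Meeting every minimum uses 0+5+0+10+10+0+10+5 = 40 kWh, leaving 265.
Rank by output per kWh: Line 5 29 > Line 19 21 > Line 18 17 > Line 10 15 > Line 3 12 > Line 13 9 > Line 7 4 > Line 16 2.
Line 5: +85 to 85 (cap) — 180 left.
Give Line 19 90 more to hit its cap of 100 — 90 left.
Line 18 takes 40 more to reach its cap of 50 — 50 left.
Only 50 left; Line 10 takes them to reach 50.
Total = 15×50 + 4×5 + 29×85 + 12×10 + 21×100 + 17×50 + 9×5 = 6350.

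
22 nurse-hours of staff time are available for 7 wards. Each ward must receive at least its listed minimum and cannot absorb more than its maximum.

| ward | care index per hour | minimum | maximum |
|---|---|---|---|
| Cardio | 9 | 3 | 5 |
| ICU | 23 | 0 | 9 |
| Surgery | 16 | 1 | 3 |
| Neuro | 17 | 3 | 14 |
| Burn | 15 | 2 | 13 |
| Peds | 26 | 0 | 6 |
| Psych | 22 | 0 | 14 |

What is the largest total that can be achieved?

441

Meeting every minimum uses 3+0+1+3+2+0+0 = 9 nurse-hours, leaving 13.
Order the wards by care index per hour: Peds 26 > ICU 23 > Psych 22 > Neuro 17 > Surgery 16 > Burn 15 > Cardio 9.
Peds takes 6 more to reach its cap of 6 ; 7 left.
Only 7 left; ICU takes them to reach 7.
Total = 9×3 + 23×7 + 16×1 + 17×3 + 15×2 + 26×6 = 441.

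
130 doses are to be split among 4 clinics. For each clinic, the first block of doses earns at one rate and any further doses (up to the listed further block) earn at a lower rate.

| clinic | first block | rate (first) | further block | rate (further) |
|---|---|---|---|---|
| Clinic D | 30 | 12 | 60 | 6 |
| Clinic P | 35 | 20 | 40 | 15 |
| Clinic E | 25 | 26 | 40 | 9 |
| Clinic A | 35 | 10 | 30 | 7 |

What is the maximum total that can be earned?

Order all 8 blocks by rate: Clinic E/T1 26 > Clinic P/T1 20 > Clinic P/T2 15 > Clinic D/T1 12 > Clinic A/T1 10 > Clinic E/T2 9 > Clinic A/T2 7 > Clinic D/T2 6.
Clinic E/T1 (26): +25 ; 105 left.
Clinic P/T1 (20): +35 ; 70 left.
Fill Clinic P T2 block (40 at 15) ; 30 left.
Fill Clinic D T1 block (30 at 12) ; 0 left.
Total = 26×25 + 20×35 + 15×40 + 12×30 = 2310.

2310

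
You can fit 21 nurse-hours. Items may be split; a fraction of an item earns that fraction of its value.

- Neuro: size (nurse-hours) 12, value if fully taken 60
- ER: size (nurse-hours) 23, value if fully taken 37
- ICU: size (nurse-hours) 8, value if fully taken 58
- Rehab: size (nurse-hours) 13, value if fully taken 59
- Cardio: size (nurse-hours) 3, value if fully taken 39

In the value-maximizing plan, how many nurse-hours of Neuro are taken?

Rank by value-to-size ratio: Cardio 39/3≈13, ICU 58/8≈7.25, Neuro 60/12≈5, Rehab 59/13≈4.54, ER 37/23≈1.61.
All 3 nurse-hours of Cardio fit (value 39) ; 18 remain.
ICU: take in full, 8 nurse-hours for value 58 ; 10 left.
Only 10 nurse-hours remain; take 10/12 of Neuro for value 60×10/12 = 50.

10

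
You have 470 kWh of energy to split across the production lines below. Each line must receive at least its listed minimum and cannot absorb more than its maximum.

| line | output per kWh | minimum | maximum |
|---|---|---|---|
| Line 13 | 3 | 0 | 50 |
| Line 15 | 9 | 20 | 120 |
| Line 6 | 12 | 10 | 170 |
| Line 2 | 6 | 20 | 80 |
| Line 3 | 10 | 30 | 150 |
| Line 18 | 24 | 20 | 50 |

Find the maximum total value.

Meeting every minimum uses 0+20+10+20+30+20 = 100 kWh, leaving 370.
Highest output per kWh first: Line 18 24 > Line 6 12 > Line 3 10 > Line 15 9 > Line 2 6 > Line 13 3.
Line 18: +30 to 50 (cap) — 340 left.
Line 6 takes 160 more to reach its cap of 170 — 180 left.
Line 3: +120 to 150 (cap) — 60 left.
Line 15 has room for 100 more but only 60 remain, so it gets 80.
Total = 9×80 + 12×170 + 6×20 + 10×150 + 24×50 = 5580.

5580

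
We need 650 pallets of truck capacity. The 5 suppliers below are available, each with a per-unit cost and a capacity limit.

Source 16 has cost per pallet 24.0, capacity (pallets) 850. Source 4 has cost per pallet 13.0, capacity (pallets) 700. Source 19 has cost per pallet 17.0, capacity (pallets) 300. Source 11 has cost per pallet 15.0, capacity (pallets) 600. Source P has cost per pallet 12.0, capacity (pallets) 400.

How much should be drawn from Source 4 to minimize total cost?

250

Use suppliers in increasing cost order.
Source P (12.0): use full 400 ; 250 pallets to go.
Take 250 from Source 4 at 13.0 to finish.
Source 11, Source 19, Source 16: unused.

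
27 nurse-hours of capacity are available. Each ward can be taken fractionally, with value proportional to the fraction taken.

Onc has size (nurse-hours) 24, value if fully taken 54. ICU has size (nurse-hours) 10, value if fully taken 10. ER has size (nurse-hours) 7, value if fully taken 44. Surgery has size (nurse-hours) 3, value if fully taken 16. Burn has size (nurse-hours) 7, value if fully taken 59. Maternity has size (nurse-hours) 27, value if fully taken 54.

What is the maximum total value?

Rank by value-to-size ratio: Burn 59/7≈8.43, ER 44/7≈6.29, Surgery 16/3≈5.33, Onc 54/24≈2.25, Maternity 54/27≈2, ICU 10/10≈1.
Take all of Burn (7 nurse-hours, value 59) — 20 nurse-hours left.
All 7 nurse-hours of ER fit (value 44) — 13 remain.
All 3 nurse-hours of Surgery fit (value 16) — 10 remain.
Only 10 nurse-hours remain; take 10/24 of Onc for value 54×10/24 = 22.5.
Total value = 141.5.

141.5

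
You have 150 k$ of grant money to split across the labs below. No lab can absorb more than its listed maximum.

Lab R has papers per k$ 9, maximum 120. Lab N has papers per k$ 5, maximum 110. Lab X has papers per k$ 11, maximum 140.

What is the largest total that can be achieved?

Order the labs by papers per k$: Lab X 11 > Lab R 9 > Lab N 5.
Lab X: +140 to 140 (cap) ; 10 left.
Lab R has room for 120 but only 10 remain, so it gets 10.
Total = 9×10 + 11×140 = 1630.

1630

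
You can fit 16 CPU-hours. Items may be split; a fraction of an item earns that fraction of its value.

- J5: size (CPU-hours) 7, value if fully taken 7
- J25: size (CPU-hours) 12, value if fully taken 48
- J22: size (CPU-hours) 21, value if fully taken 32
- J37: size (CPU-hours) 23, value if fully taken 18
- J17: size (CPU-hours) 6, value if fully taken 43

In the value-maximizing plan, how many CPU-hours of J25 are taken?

Best value per unit of size first: J17 43/6≈7.17, J25 48/12≈4, J22 32/21≈1.52, J5 7/7≈1, J37 18/23≈0.783.
Take all of J17 (6 CPU-hours, value 43) — 10 CPU-hours left.
Fill the last 10 CPU-hours with part of J25: 10/12 of it earns 40.

10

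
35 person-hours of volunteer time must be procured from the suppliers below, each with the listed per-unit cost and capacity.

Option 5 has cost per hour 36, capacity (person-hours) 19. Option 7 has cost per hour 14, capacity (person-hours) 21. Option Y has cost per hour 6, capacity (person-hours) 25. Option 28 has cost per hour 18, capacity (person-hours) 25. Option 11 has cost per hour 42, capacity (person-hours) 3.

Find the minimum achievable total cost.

290

Cheapest first:
Option Y at 6: take all 25 person-hours — 10 still needed.
Take 10 from Option 7 at 14 to finish.
Option 28, Option 5, Option 11: unused.
Cost = 25×6 + 10×14 = 290.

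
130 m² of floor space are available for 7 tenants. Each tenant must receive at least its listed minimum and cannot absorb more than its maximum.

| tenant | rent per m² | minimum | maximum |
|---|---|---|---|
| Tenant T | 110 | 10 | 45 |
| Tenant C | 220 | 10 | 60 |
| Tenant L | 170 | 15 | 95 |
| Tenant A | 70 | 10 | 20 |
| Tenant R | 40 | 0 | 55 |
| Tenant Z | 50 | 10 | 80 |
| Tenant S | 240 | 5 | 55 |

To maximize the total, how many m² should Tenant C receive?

Meeting every minimum uses 10+10+15+10+0+10+5 = 60 m², leaving 70.
Highest rent per m² first: Tenant S 240 > Tenant C 220 > Tenant L 170 > Tenant T 110 > Tenant A 70 > Tenant Z 50 > Tenant R 40.
Tenant S takes 50 more to reach its cap of 55 — 20 left.
Only 20 left; Tenant C takes them to reach 30.

30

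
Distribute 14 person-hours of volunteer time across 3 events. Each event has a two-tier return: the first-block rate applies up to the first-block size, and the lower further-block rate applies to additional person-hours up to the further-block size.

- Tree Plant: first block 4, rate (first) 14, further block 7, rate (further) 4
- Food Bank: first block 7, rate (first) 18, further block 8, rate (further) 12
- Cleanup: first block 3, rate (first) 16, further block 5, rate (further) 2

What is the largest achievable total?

230

Order all 6 blocks by rate: Food Bank/T1 18 > Cleanup/T1 16 > Tree Plant/T1 14 > Food Bank/T2 12 > Tree Plant/T2 4 > Cleanup/T2 2.
Fill Food Bank T1 block (7 at 18) → 7 left.
Cleanup T1 at 16: fill all 3 → 4 left.
Tree Plant T1 at 14: fill all 4 → 0 left.
Total = 18×7 + 16×3 + 14×4 = 230.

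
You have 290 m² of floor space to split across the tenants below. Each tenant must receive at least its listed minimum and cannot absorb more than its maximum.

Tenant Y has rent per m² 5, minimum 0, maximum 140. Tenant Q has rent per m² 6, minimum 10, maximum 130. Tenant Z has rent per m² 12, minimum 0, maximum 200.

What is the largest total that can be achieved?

2940

Meeting every minimum uses 0+10+0 = 10 m², leaving 280.
Rank by rent per m²: Tenant Z 12 > Tenant Q 6 > Tenant Y 5.
Tenant Z: +200 to 200 (cap) ; 80 left.
Tenant Q has room for 120 more but only 80 remain, so it gets 90.
Total = 6×90 + 12×200 = 2940.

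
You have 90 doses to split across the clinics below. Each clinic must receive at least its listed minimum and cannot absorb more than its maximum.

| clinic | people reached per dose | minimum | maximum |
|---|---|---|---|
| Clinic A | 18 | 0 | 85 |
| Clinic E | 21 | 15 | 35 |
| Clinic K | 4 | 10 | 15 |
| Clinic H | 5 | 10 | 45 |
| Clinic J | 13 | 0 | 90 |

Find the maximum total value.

Meeting every minimum uses 0+15+10+10+0 = 35 doses, leaving 55.
Highest people reached per dose first: Clinic E 21 > Clinic A 18 > Clinic J 13 > Clinic H 5 > Clinic K 4.
Clinic E takes 20 more to reach its cap of 35 → 35 left.
Clinic A: +35 (room for 85) → 35. Pool exhausted.
Total = 18×35 + 21×35 + 4×10 + 5×10 = 1455.

1455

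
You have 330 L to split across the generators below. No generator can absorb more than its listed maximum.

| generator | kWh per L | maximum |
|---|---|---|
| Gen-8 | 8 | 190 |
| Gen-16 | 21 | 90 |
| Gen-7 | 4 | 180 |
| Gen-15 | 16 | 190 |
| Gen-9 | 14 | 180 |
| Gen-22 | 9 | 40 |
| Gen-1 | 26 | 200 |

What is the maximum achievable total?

7730

Rank by kWh per L: Gen-1 26 > Gen-16 21 > Gen-15 16 > Gen-9 14 > Gen-22 9 > Gen-8 8 > Gen-7 4.
Give Gen-1 200 to hit its cap of 200 → 130 left.
Give Gen-16 90 to hit its cap of 90 → 40 left.
Gen-15 has room for 190 but only 40 remain, so it gets 40.
Total = 21×90 + 16×40 + 26×200 = 7730.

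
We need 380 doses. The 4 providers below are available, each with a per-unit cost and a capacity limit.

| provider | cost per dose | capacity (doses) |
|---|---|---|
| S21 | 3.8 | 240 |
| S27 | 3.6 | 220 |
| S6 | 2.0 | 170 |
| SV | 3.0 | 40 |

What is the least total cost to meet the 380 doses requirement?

1072

Fill from the cheapest provider first.
S6 (2.0): use full 170 — 210 doses to go.
SV at 3.0: take all 40 doses — 170 still needed.
S27 at 3.6: take 170 of its 220 — requirement met.
S21: unused.
Cost = 170×2.0 + 40×3.0 + 170×3.6 = 1072.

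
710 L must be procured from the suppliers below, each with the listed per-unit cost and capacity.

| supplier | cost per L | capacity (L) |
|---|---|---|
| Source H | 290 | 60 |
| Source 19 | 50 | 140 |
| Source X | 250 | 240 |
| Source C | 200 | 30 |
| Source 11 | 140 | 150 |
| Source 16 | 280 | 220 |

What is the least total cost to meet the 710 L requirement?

Use suppliers in increasing cost order.
Take 140 from Source 19 at 50 ; need 570 more.
Source 11 at 140: take all 150 L ; 420 still needed.
Source C (200): use full 30 ; 390 L to go.
Source X (250): use full 240 ; 150 L to go.
Source 16 at 280: take 150 of its 220 ; requirement met.
Source H: unused.
Cost = 140×50 + 150×140 + 30×200 + 240×250 + 150×280 = 136000.

136000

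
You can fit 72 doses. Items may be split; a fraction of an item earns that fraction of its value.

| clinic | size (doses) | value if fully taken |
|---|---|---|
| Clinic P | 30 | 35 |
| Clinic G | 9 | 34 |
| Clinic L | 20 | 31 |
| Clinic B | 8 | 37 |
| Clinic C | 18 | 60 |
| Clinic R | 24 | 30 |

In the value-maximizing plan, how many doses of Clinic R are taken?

17

Best value per unit of size first: Clinic B 37/8≈4.62, Clinic G 34/9≈3.78, Clinic C 60/18≈3.33, Clinic L 31/20≈1.55, Clinic R 30/24≈1.25, Clinic P 35/30≈1.17.
All 8 doses of Clinic B fit (value 37) → 64 remain.
Take all of Clinic G (9 doses, value 34) → 55 doses left.
All 18 doses of Clinic C fit (value 60) → 37 remain.
Clinic L: take in full, 20 doses for value 31 → 17 left.
Fill the last 17 doses with part of Clinic R: 17/24 of it earns 21.25.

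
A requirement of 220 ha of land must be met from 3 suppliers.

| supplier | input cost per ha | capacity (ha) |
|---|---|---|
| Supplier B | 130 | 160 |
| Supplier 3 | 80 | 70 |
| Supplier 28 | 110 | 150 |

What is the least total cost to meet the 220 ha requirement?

22100

Cheapest first:
Take 70 from Supplier 3 at 80 ; need 150 more.
Take 150 from Supplier 28 at 110 ; need 0 more.
Supplier B: unused.
Cost = 70×80 + 150×110 = 22100.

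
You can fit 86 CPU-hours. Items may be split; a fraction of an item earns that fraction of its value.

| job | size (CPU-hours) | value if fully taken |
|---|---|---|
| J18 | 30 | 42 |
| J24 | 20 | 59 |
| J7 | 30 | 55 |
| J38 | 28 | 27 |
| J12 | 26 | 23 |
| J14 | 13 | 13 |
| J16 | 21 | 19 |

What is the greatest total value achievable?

162

Best value per unit of size first: J24 59/20≈2.95, J7 55/30≈1.83, J18 42/30≈1.4, J14 13/13≈1, J38 27/28≈0.964, J16 19/21≈0.905, J12 23/26≈0.885.
J24: take in full, 20 CPU-hours for value 59 — 66 left.
J7: take in full, 30 CPU-hours for value 55 — 36 left.
J18: take in full, 30 CPU-hours for value 42 — 6 left.
6 CPU-hours left: a 6/13 share of J14 gives 13×6/13 = 6.
Total value = 162.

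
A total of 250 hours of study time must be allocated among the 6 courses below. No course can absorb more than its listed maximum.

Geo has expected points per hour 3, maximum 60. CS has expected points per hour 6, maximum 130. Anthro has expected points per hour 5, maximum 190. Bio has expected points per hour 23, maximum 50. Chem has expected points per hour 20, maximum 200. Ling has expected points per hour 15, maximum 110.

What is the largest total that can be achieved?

Order the courses by expected points per hour: Bio 23 > Chem 20 > Ling 15 > CS 6 > Anthro 5 > Geo 3.
Bio: +50 to 50 (cap) — 200 left.
Chem takes 200 to reach its cap of 200 — 0 left.
Total = 23×50 + 20×200 = 5150.

5150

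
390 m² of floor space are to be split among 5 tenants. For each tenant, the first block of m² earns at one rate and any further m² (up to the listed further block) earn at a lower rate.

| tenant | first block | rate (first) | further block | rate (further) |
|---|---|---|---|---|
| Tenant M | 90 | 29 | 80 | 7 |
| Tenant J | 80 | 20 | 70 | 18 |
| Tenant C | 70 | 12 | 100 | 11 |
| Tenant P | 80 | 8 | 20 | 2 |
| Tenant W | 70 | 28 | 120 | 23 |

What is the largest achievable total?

Treat each block as its own option and order by rate: Tenant M/tier1 29 > Tenant W/tier1 28 > Tenant W/tier2 23 > Tenant J/tier1 20 > Tenant J/tier2 18 > Tenant C/tier1 12 > Tenant C/tier2 11 > Tenant P/tier1 8 > Tenant M/tier2 7 > Tenant P/tier2 2.
Tenant M tier1 at 29: fill all 90 — 300 left.
Fill Tenant W tier1 block (70 at 28) — 230 left.
Tenant W/tier2 (23): +120 — 110 left.
Fill Tenant J tier1 block (80 at 20) — 30 left.
Tenant J/tier2: +30 of 70 at 18; pool empty.
Total = 29×90 + 28×70 + 23×120 + 20×80 + 18×30 = 9470.

9470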